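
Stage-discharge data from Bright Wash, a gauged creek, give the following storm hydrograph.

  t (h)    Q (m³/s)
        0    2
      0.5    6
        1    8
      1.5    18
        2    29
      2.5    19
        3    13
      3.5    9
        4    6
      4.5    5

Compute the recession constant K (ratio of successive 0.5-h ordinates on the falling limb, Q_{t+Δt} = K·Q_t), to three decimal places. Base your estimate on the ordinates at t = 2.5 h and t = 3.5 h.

Using the recession-limb readings at t = 2.5 h and t = 3.5 h: Q falls from 19 to 9 m³/s over 2 intervals.
K = (Q₂/Q₁)^(1/2) = (9/19)^(1/2) = 0.688.

K ≈ 0.688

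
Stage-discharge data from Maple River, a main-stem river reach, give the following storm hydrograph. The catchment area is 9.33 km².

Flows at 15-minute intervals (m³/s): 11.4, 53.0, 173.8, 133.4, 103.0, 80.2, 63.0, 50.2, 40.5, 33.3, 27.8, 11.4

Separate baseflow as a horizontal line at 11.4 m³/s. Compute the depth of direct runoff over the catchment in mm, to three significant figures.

Direct runoff: 0.0, 41.6, 162.4, 122.0, 91.6, 68.8, 51.6, 38.8, 29.1, 21.9, 16.4, 0.0 m³/s; ΣQ_DR = 644.2 m³/s.
V = ΣQ_DR · Δt = 644.2 × 900 s = 5.798 × 10^5 m³.
Over A = 9.33 km², depth = V / A = 62.1 mm.

d ≈ 62.1 mm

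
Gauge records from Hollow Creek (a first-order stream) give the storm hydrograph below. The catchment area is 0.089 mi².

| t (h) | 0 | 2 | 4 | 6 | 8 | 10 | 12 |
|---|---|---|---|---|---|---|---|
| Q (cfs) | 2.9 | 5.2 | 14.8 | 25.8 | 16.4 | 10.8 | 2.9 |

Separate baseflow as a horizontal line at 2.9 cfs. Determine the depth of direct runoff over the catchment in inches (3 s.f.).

Direct runoff: 0.0, 2.3, 11.9, 22.9, 13.5, 7.9, 0.0 cfs; ΣQ_DR = 58.50 cfs.
V = ΣQ_DR · Δt = 58.50 × 7200 s = 4.212 × 10^5 ft³.
Over A = 0.089 mi², depth = V / A = 2.04 in.

d ≈ 2.04 in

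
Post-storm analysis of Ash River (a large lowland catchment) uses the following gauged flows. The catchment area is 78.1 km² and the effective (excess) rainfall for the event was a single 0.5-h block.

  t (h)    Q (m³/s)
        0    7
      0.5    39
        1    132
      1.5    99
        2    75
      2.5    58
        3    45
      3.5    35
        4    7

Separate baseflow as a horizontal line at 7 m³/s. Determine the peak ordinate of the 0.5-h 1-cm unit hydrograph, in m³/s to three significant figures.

Direct runoff: 0.0, 32.0, 125.0, 92.0, 68.0, 51.0, 38.0, 28.0, 0.0 m³/s; ΣQ_DR = 434.0 m³/s, peak = 125.0 m³/s.
Runoff depth d = ΣQ_DR·Δt / A = 434.0 × 1800 / (78.1 km²) = 10.00 mm.
The 1-cm UH is the DRH scaled by (10 mm)/d, so U_p = 125.0 × 10/10.00 = 125 m³/s.

U_p ≈ 125 m³/s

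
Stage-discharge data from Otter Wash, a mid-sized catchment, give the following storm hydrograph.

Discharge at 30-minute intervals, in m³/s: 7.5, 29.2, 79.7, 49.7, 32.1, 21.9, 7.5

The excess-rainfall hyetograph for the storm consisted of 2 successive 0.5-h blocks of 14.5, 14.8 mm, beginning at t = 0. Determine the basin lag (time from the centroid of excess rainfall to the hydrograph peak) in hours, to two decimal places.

t_L ≈ 0.50 h

Centroid of excess rainfall: t_c = Σ P_i·t̄_i / ΣP_i = 0.5026 h (block centres at 0.25, 0.75 h).
Hydrograph peak occurs at t = 1 h, so basin lag t_L = 1 − 0.5026 = 0.50 h.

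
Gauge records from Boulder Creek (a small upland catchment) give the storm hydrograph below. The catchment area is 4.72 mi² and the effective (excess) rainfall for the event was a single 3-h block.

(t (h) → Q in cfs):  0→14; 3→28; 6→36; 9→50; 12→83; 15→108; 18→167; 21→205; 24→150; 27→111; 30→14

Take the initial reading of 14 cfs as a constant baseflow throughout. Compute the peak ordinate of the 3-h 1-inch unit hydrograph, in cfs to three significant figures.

Direct runoff: 0.0, 14.0, 22.0, 36.0, 69.0, 94.0, 153.0, 191.0, 136.0, 97.0, 0.0 cfs; ΣQ_DR = 812.0 cfs, peak = 191.0 cfs.
Runoff depth d = ΣQ_DR·Δt / A = 812.0 × 10800 / (4.72 mi²) = 0.7997 in.
The 1-inch UH is the DRH scaled by (1 in)/d, so U_p = 191.0 × 1/0.7997 = 239 cfs.

U_p ≈ 239 cfs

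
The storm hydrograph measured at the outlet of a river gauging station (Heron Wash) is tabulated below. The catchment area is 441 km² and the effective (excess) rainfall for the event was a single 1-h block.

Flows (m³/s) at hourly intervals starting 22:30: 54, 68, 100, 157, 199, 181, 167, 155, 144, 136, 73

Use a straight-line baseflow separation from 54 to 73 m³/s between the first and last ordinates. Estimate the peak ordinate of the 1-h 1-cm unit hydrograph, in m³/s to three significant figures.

Direct runoff: 0.00, 12.10, 42.20, 97.30, 137.40, 117.50, 101.60, 87.70, 74.80, 64.90, 0.00 m³/s; ΣQ_DR = 735.5 m³/s, peak = 137.40 m³/s.
Runoff depth d = ΣQ_DR·Δt / A = 735.5 × 3600 / (441 km²) = 6.004 mm.
The 1-cm UH is the DRH scaled by (10 mm)/d, so U_p = 137.40 × 10/6.004 = 229 m³/s.

U_p ≈ 229 m³/s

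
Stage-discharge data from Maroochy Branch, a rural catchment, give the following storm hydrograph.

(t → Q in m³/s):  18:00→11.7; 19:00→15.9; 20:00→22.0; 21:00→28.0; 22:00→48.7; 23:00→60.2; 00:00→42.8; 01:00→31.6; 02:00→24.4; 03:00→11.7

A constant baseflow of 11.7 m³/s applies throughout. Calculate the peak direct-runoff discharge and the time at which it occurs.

Subtracting baseflow gives direct-runoff ordinates: 0.0, 4.2, 10.3, 16.3, 37.0, 48.5, 31.1, 19.9, 12.7, 0.0 m³/s.
The maximum is 48.5 m³/s, occurring at the reading for t = 23:00.

Q_p = 48.5 m³/s at t = 23:00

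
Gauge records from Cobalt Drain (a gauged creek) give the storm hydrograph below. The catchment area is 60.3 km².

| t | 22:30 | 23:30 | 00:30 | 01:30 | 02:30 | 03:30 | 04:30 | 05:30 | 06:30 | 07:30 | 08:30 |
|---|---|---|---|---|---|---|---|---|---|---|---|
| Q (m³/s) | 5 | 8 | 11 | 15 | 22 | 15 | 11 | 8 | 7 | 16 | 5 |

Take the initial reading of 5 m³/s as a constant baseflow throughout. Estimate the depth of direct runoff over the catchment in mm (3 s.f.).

Direct runoff: 0.0, 3.0, 6.0, 10.0, 17.0, 10.0, 6.0, 3.0, 2.0, 11.0, 0.0 m³/s; ΣQ_DR = 68.00 m³/s.
V = ΣQ_DR · Δt = 68.00 × 3600 s = 2.448 × 10^5 m³.
Over A = 60.3 km², depth = V / A = 4.06 mm.

d ≈ 4.06 mm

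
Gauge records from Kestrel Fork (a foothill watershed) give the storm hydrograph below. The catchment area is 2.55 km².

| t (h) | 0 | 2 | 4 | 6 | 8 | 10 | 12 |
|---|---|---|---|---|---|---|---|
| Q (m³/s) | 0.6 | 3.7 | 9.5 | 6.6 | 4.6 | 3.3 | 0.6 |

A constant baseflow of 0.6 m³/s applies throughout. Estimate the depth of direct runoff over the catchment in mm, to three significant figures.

d ≈ 69.7 mm

Direct runoff: 0.0, 3.1, 8.9, 6.0, 4.0, 2.7, 0.0 m³/s; ΣQ_DR = 24.70 m³/s.
V = ΣQ_DR · Δt = 24.70 × 7200 s = 1.778 × 10^5 m³.
Over A = 2.55 km², depth = V / A = 69.7 mm.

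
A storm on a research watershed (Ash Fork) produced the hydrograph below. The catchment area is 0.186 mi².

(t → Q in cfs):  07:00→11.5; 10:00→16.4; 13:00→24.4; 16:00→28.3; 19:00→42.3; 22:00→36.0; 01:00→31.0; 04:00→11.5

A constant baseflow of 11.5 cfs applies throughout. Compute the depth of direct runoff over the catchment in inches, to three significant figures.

Direct runoff: 0.0, 4.9, 12.9, 16.8, 30.8, 24.5, 19.5, 0.0 cfs; ΣQ_DR = 109.4 cfs.
V = ΣQ_DR · Δt = 109.4 × 10800 s = 1.182 × 10^6 ft³.
Over A = 0.186 mi², depth = V / A = 2.73 in.

d ≈ 2.73 in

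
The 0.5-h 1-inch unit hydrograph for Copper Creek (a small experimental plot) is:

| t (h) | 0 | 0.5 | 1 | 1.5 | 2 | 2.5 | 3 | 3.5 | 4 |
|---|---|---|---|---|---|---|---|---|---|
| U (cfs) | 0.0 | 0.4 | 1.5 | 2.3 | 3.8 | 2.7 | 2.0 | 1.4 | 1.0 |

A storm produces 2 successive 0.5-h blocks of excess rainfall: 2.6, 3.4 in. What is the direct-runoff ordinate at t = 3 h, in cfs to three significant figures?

By discrete convolution, Q_j = Σ (P_i / 1 in) · U_{j−i}.
At t = 3 h (j=6): Q = (2.6/1)·2.0 + (3.4/1)·2.7 = 14.4 cfs.

Q ≈ 14.4 cfs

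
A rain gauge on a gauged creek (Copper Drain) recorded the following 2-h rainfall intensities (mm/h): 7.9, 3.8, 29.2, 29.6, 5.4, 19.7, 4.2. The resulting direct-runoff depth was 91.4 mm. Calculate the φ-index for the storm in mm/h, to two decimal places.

Only the 3 blocks with intensity above φ contribute runoff: 29.2, 29.6, 19.7 mm/h.
Σ(I−φ)·Δt = d  ⇒  (29.2+29.6+19.7 − 3φ)·2 = 91.4
φ = (78.50 − 91.4/2) / 3 = 10.93 mm/h.

φ ≈ 10.93 mm/h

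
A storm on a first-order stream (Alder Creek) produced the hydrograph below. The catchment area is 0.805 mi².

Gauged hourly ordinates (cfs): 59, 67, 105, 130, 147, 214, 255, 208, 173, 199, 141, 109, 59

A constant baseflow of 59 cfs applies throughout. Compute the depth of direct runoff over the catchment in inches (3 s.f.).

Direct runoff: 0.0, 8.0, 46.0, 71.0, 88.0, 155.0, 196.0, 149.0, 114.0, 140.0, 82.0, 50.0, 0.0 cfs; ΣQ_DR = 1099 cfs.
V = ΣQ_DR · Δt = 1099 × 3600 s = 3.956 × 10^6 ft³.
Over A = 0.805 mi², depth = V / A = 2.12 in.

d ≈ 2.12 in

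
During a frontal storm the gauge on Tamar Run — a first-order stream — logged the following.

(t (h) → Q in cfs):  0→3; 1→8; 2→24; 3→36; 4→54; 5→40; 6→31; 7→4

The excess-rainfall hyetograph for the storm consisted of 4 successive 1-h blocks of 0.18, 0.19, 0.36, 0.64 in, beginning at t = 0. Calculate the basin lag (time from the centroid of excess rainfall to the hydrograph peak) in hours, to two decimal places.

t_L ≈ 1.43 h

Centroid of excess rainfall: t_c = Σ P_i·t̄_i / ΣP_i = 2.5657 h (block centres at 0.5, 1.5, 2.5, 3.5 h).
Hydrograph peak occurs at t = 4 h, so basin lag t_L = 4 − 2.5657 = 1.43 h.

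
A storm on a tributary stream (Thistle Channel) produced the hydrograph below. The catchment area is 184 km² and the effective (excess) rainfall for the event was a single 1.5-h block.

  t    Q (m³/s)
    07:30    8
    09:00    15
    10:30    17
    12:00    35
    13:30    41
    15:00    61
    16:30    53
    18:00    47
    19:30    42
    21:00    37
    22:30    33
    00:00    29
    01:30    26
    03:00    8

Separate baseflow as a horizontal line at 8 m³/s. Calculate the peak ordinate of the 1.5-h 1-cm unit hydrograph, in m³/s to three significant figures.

U_p ≈ 53.1 m³/s

Direct runoff: 0.0, 7.0, 9.0, 27.0, 33.0, 53.0, 45.0, 39.0, 34.0, 29.0, 25.0, 21.0, 18.0, 0.0 m³/s; ΣQ_DR = 340.0 m³/s, peak = 53.0 m³/s.
Runoff depth d = ΣQ_DR·Δt / A = 340.0 × 5400 / (184 km²) = 9.978 mm.
The 1-cm UH is the DRH scaled by (10 mm)/d, so U_p = 53.0 × 10/9.978 = 53.1 m³/s.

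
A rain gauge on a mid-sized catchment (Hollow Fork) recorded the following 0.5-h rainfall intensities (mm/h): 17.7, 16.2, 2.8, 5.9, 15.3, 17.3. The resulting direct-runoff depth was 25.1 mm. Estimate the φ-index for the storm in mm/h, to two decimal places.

Only the 5 blocks with intensity above φ contribute runoff: 17.7, 16.2, 5.9, 15.3, 17.3 mm/h.
Σ(I−φ)·Δt = d  ⇒  (17.7+16.2+5.9+15.3+17.3 − 5φ)·0.5 = 25.1
φ = (72.40 − 25.1/0.5) / 5 = 4.44 mm/h.

φ ≈ 4.44 mm/h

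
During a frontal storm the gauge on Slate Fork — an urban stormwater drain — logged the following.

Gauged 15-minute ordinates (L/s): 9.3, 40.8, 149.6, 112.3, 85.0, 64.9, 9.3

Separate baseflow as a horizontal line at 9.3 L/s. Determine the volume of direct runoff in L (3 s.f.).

V ≈ 3.65 × 10^5 L

Direct-runoff ordinates (Q − Q_b): 0.0, 31.5, 140.3, 103.0, 75.7, 55.6, 0.0 L/s.
ΣQ_DR = 406.1 L/s.
With Δt = 0.25 h = 900 s, V = ΣQ_DR · Δt = 406.1 × 900 = 3.65 × 10^5 L.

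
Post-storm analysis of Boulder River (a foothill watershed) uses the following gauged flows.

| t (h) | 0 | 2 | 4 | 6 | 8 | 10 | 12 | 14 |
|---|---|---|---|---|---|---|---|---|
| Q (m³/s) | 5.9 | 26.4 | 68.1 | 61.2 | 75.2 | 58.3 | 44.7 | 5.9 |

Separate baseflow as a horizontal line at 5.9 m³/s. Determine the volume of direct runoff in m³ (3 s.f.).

V ≈ 2.15 × 10^6 m³

Direct-runoff ordinates (Q − Q_b): 0.0, 20.5, 62.2, 55.3, 69.3, 52.4, 38.8, 0.0 m³/s.
ΣQ_DR = 298.5 m³/s.
With Δt = 2 h = 7200 s, V = ΣQ_DR · Δt = 298.5 × 7200 = 2.15 × 10^6 m³.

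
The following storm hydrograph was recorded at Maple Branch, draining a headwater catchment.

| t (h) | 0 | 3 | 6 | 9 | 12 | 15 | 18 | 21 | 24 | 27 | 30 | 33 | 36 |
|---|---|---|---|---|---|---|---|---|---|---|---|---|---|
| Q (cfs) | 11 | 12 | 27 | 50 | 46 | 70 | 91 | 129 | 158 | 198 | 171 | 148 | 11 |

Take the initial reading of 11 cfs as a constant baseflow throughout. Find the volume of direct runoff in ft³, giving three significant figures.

V ≈ 1.06 × 10^7 ft³

Direct-runoff ordinates (Q − Q_b): 0.0, 1.0, 16.0, 39.0, 35.0, 59.0, 80.0, 118.0, 147.0, 187.0, 160.0, 137.0, 0.0 cfs.
ΣQ_DR = 979.0 cfs.
With Δt = 3 h = 10800 s, V = ΣQ_DR · Δt = 979.0 × 10800 = 1.06 × 10^7 ft³.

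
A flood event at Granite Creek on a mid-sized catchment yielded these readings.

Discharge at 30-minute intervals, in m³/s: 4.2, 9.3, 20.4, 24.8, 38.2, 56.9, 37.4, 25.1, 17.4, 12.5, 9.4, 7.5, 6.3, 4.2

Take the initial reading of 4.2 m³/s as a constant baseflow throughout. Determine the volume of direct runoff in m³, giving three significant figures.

V ≈ 3.87 × 10^5 m³

Direct-runoff ordinates (Q − Q_b): 0.0, 5.1, 16.2, 20.6, 34.0, 52.7, 33.2, 20.9, 13.2, 8.3, 5.2, 3.3, 2.1, 0.0 m³/s.
ΣQ_DR = 214.8 m³/s.
With Δt = 0.5 h = 1800 s, V = ΣQ_DR · Δt = 214.8 × 1800 = 3.87 × 10^5 m³.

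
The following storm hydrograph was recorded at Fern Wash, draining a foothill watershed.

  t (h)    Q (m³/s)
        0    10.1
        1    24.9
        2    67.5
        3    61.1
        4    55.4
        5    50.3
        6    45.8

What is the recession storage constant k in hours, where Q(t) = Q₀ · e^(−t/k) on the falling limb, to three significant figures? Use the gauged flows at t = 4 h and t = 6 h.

k ≈ 10.5 h

On the falling limb, Q drops from 55.4 to 45.8 m³/s between t = 4 h and t = 6 h (Δt = 2 h).
k = −Δt / ln(Q₂/Q₁) = −2 / ln(45.8/55.4) = 10.5 h.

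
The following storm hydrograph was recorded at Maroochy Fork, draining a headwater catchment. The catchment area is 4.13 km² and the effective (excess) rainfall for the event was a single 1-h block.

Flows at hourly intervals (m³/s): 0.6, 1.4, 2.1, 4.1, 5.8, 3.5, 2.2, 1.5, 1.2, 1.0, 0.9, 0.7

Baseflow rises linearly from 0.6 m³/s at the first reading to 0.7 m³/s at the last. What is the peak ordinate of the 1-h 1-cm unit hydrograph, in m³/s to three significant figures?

U_p ≈ 3.44 m³/s

Direct runoff: 0.00, 0.79, 1.48, 3.47, 5.16, 2.85, 1.55, 0.84, 0.53, 0.32, 0.21, 0.00 m³/s; ΣQ_DR = 17.20 m³/s, peak = 5.16 m³/s.
Runoff depth d = ΣQ_DR·Δt / A = 17.20 × 3600 / (4.13 km²) = 14.99 mm.
The 1-cm UH is the DRH scaled by (10 mm)/d, so U_p = 5.16 × 10/14.99 = 3.44 m³/s.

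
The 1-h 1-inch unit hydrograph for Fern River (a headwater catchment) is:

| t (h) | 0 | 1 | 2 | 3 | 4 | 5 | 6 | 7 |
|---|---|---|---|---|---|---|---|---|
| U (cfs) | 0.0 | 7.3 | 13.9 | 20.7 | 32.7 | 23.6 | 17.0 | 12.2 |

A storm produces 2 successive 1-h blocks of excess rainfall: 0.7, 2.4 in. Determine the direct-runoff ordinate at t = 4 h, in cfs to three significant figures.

By discrete convolution, Q_j = Σ (P_i / 1 in) · U_{j−i}.
At t = 4 h (j=4): Q = (0.7/1)·32.7 + (2.4/1)·20.7 = 72.6 cfs.

Q ≈ 72.6 cfs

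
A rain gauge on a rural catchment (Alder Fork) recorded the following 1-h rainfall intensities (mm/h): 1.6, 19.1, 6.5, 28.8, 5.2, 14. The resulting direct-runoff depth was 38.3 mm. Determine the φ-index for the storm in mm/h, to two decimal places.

Only the 3 blocks with intensity above φ contribute runoff: 19.1, 28.8, 14 mm/h.
Σ(I−φ)·Δt = d  ⇒  (19.1+28.8+14 − 3φ)·1 = 38.3
φ = (61.90 − 38.3/1) / 3 = 7.87 mm/h.

φ ≈ 7.87 mm/h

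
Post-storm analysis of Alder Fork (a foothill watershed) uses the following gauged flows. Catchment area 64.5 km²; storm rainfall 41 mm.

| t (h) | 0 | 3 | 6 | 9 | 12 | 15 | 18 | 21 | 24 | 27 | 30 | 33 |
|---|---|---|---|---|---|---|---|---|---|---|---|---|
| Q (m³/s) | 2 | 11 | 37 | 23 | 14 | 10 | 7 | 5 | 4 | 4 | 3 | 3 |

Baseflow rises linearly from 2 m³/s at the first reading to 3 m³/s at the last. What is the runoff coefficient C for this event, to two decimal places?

C ≈ 0.38

ΣQ_DR = 93.00 m³/s; V = ΣQ_DR·Δt = 1.004 × 10^6 m³.
Runoff depth d = V / A = 15.57 mm.
C = d / P = 15.57 / 41 = 0.38.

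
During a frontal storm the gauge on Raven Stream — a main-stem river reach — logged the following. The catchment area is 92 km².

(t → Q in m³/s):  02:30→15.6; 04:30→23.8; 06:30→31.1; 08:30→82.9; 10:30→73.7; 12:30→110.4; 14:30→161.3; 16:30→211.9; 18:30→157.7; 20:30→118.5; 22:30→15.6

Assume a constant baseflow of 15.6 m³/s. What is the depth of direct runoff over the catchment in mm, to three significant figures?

d ≈ 65.0 mm

Direct runoff: 0.0, 8.2, 15.5, 67.3, 58.1, 94.8, 145.7, 196.3, 142.1, 102.9, 0.0 m³/s; ΣQ_DR = 830.9 m³/s.
V = ΣQ_DR · Δt = 830.9 × 7200 s = 5.982 × 10^6 m³.
Over A = 92 km², depth = V / A = 65.0 mm.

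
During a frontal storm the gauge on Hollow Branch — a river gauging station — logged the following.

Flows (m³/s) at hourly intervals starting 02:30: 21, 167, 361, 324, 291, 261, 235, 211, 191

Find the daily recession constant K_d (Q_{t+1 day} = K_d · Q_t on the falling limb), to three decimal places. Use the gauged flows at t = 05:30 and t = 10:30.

K_d ≈ 0.079

Between t = 05:30 and t = 10:30 the flow falls from 324 to 191 m³/s over 5×1 h = 5 h.
Per-interval ratio K = (191/324)^(1/5) = 0.8997; K_d = K^(24/1) = 0.079.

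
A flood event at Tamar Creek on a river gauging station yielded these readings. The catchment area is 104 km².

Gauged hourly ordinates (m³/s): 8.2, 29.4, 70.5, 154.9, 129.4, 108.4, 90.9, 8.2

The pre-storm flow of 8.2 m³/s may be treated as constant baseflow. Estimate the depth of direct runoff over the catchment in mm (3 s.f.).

Direct runoff: 0.0, 21.2, 62.3, 146.7, 121.2, 100.2, 82.7, 0.0 m³/s; ΣQ_DR = 534.3 m³/s.
V = ΣQ_DR · Δt = 534.3 × 3600 s = 1.923 × 10^6 m³.
Over A = 104 km², depth = V / A = 18.5 mm.

d ≈ 18.5 mm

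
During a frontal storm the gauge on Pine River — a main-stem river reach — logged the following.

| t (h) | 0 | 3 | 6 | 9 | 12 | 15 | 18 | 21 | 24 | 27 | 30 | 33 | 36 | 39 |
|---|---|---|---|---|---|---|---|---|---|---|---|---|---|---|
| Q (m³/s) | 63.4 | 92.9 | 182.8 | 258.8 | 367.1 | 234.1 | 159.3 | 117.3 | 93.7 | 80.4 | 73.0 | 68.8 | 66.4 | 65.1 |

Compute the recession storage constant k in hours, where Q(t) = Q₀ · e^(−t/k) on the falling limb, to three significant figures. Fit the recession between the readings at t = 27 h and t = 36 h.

On the falling limb, Q drops from 80.4 to 66.4 m³/s between t = 27 h and t = 36 h (Δt = 9 h).
k = −Δt / ln(Q₂/Q₁) = −9 / ln(66.4/80.4) = 47.0 h.

k ≈ 47.0 h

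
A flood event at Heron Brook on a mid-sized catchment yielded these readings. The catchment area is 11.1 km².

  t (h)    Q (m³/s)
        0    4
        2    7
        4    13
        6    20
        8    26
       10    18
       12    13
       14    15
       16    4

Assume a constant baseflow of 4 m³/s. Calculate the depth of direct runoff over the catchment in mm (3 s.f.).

d ≈ 54.5 mm

Direct runoff: 0.0, 3.0, 9.0, 16.0, 22.0, 14.0, 9.0, 11.0, 0.0 m³/s; ΣQ_DR = 84.00 m³/s.
V = ΣQ_DR · Δt = 84.00 × 7200 s = 6.048 × 10^5 m³.
Over A = 11.1 km², depth = V / A = 54.5 mm.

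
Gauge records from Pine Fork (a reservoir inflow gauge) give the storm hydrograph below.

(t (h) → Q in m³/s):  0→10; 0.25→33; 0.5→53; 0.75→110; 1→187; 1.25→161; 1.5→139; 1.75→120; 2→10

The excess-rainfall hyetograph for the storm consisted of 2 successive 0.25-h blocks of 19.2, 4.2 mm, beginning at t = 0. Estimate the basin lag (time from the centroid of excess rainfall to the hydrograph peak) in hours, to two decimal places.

t_L ≈ 0.83 h

Centroid of excess rainfall: t_c = Σ P_i·t̄_i / ΣP_i = 0.1699 h (block centres at 0.125, 0.375 h).
Hydrograph peak occurs at t = 1 h, so basin lag t_L = 1 − 0.1699 = 0.83 h.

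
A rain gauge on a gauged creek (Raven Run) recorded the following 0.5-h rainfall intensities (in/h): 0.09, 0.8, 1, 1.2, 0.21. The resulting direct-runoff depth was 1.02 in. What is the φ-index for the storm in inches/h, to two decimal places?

φ ≈ 0.32 in/h

Only the 3 blocks with intensity above φ contribute runoff: 0.8, 1, 1.2 in/h.
Σ(I−φ)·Δt = d  ⇒  (0.8+1+1.2 − 3φ)·0.5 = 1.02
φ = (3.000 − 1.02/0.5) / 3 = 0.32 in/h.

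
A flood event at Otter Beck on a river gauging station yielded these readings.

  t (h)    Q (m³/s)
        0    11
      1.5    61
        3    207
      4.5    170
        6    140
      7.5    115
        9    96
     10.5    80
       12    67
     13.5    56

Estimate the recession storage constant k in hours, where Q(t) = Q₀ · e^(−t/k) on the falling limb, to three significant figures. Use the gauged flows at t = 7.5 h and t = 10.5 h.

On the falling limb, Q drops from 115 to 80 m³/s between t = 7.5 h and t = 10.5 h (Δt = 3 h).
k = −Δt / ln(Q₂/Q₁) = −3 / ln(80/115) = 8.27 h.

k ≈ 8.27 h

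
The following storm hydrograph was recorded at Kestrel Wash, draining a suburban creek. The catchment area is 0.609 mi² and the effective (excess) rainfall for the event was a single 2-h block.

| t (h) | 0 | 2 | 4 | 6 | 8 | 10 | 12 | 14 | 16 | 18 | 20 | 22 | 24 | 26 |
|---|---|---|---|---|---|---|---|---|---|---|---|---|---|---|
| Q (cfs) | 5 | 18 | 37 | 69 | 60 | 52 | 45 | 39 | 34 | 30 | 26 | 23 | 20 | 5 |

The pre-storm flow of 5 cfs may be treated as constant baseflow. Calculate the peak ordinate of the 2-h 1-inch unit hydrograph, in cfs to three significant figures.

U_p ≈ 32.0 cfs

Direct runoff: 0.0, 13.0, 32.0, 64.0, 55.0, 47.0, 40.0, 34.0, 29.0, 25.0, 21.0, 18.0, 15.0, 0.0 cfs; ΣQ_DR = 393.0 cfs, peak = 64.0 cfs.
Runoff depth d = ΣQ_DR·Δt / A = 393.0 × 7200 / (0.609 mi²) = 2.000 in.
The 1-inch UH is the DRH scaled by (1 in)/d, so U_p = 64.0 × 1/2.000 = 32.0 cfs.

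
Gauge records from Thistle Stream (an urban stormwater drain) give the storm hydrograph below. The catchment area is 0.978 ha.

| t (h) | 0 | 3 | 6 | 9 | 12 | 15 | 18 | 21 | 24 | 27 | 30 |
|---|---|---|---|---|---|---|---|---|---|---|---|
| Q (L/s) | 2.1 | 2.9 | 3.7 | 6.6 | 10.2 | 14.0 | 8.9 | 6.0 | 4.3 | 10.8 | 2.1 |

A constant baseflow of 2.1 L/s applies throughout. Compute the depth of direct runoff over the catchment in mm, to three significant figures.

Direct runoff: 0.0, 0.8, 1.6, 4.5, 8.1, 11.9, 6.8, 3.9, 2.2, 8.7, 0.0 L/s; ΣQ_DR = 48.50 L/s.
V = ΣQ_DR · Δt = 48.50 × 10800 s = 5.238 × 10^5 L.
Over A = 0.978 ha, depth = V / A = 53.6 mm.

d ≈ 53.6 mm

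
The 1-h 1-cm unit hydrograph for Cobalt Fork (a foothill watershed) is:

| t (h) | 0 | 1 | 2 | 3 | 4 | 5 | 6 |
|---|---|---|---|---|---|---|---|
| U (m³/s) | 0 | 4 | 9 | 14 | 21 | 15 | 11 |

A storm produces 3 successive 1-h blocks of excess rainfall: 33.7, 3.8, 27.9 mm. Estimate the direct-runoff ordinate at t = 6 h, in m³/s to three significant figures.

Q ≈ 101 m³/s

By discrete convolution, Q_j = Σ (P_i / 10 mm) · U_{j−i}.
At t = 6 h (j=6): Q = (33.7/10)·11 + (3.8/10)·15 + (27.9/10)·21 = 101 m³/s.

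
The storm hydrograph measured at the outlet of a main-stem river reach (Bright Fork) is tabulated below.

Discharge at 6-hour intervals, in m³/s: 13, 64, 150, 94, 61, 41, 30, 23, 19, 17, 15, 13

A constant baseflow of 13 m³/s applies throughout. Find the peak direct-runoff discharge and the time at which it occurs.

Q_p = 137.0 m³/s at t = 12 h

Subtracting baseflow gives direct-runoff ordinates: 0.0, 51.0, 137.0, 81.0, 48.0, 28.0, 17.0, 10.0, 6.0, 4.0, 2.0, 0.0 m³/s.
The maximum is 137.0 m³/s, occurring at the reading for t = 12 h.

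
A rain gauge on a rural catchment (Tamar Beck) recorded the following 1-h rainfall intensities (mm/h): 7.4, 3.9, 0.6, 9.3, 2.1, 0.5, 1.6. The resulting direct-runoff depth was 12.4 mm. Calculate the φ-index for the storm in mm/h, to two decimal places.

φ ≈ 2.73 mm/h

Only the 3 blocks with intensity above φ contribute runoff: 7.4, 3.9, 9.3 mm/h.
Σ(I−φ)·Δt = d  ⇒  (7.4+3.9+9.3 − 3φ)·1 = 12.4
φ = (20.60 − 12.4/1) / 3 = 2.73 mm/h.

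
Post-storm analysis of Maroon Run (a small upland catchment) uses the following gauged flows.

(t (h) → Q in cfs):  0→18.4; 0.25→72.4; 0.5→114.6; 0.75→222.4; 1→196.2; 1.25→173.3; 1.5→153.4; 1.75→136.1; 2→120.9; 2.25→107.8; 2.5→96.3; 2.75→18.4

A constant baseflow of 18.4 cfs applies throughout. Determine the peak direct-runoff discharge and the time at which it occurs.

Subtracting baseflow gives direct-runoff ordinates: 0.0, 54.0, 96.2, 204.0, 177.8, 154.9, 135.0, 117.7, 102.5, 89.4, 77.9, 0.0 cfs.
The maximum is 204.0 cfs, occurring at the reading for t = 0.75 h.

Q_p = 204.0 cfs at t = 0.75 h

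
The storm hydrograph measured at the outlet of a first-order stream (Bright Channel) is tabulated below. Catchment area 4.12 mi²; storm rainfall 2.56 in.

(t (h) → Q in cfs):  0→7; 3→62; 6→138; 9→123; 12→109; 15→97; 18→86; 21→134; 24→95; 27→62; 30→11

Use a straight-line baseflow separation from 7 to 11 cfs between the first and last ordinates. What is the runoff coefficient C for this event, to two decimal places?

C ≈ 0.36

ΣQ_DR = 825.0 cfs; V = ΣQ_DR·Δt = 8.910 × 10^6 ft³.
Runoff depth d = V / A = 0.9309 in.
C = d / P = 0.9309 / 2.56 = 0.36.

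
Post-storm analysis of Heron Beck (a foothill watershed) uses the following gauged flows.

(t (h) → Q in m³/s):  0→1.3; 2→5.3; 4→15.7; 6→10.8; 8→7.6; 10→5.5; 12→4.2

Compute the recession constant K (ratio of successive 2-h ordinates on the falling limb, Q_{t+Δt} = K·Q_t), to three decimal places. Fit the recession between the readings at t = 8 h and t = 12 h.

Using the recession-limb readings at t = 8 h and t = 12 h: Q falls from 7.6 to 4.2 m³/s over 2 intervals.
K = (Q₂/Q₁)^(1/2) = (4.2/7.6)^(1/2) = 0.743.

K ≈ 0.743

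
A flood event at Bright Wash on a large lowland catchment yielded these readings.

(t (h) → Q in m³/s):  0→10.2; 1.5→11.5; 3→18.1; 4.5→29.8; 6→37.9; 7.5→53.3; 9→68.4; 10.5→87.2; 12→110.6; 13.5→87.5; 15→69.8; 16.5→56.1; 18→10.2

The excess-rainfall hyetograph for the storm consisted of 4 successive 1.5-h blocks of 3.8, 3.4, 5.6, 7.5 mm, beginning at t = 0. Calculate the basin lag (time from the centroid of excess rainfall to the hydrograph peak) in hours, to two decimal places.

Centroid of excess rainfall: t_c = Σ P_i·t̄_i / ΣP_i = 3.4914 h (block centres at 0.75, 2.25, 3.75, 5.25 h).
Hydrograph peak occurs at t = 12 h, so basin lag t_L = 12 − 3.4914 = 8.51 h.

t_L ≈ 8.51 h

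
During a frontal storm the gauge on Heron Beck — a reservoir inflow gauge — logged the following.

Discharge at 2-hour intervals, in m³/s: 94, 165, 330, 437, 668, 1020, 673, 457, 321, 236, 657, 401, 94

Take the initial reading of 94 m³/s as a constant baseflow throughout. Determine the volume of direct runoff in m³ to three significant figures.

V ≈ 3.12 × 10^7 m³

Direct-runoff ordinates (Q − Q_b): 0.0, 71.0, 236.0, 343.0, 574.0, 926.0, 579.0, 363.0, 227.0, 142.0, 563.0, 307.0, 0.0 m³/s.
ΣQ_DR = 4331 m³/s.
With Δt = 2 h = 7200 s, V = ΣQ_DR · Δt = 4331 × 7200 = 3.12 × 10^7 m³.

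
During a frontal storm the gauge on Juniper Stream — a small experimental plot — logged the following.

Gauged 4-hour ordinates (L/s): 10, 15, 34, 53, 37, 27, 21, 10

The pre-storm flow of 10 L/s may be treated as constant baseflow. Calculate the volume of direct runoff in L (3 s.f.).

Direct-runoff ordinates (Q − Q_b): 0.0, 5.0, 24.0, 43.0, 27.0, 17.0, 11.0, 0.0 L/s.
ΣQ_DR = 127.0 L/s.
With Δt = 4 h = 14400 s, V = ΣQ_DR · Δt = 127.0 × 14400 = 1.83 × 10^6 L.

V ≈ 1.83 × 10^6 L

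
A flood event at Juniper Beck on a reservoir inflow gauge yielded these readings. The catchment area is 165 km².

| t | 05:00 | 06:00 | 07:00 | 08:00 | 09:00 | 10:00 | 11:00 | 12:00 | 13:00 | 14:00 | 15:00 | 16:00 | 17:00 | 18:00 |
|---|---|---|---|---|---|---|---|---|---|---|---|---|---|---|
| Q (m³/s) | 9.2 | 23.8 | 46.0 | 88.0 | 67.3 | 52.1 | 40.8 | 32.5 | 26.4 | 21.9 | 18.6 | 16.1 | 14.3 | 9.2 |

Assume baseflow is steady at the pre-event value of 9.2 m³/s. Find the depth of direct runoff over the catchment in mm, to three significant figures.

Direct runoff: 0.0, 14.6, 36.8, 78.8, 58.1, 42.9, 31.6, 23.3, 17.2, 12.7, 9.4, 6.9, 5.1, 0.0 m³/s; ΣQ_DR = 337.4 m³/s.
V = ΣQ_DR · Δt = 337.4 × 3600 s = 1.215 × 10^6 m³.
Over A = 165 km², depth = V / A = 7.36 mm.

d ≈ 7.36 mm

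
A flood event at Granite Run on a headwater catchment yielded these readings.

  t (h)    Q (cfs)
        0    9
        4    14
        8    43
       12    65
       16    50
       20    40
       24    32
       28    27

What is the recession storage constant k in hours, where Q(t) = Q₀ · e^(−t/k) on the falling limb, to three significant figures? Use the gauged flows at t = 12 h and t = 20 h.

k ≈ 16.5 h

On the falling limb, Q drops from 65 to 40 cfs between t = 12 h and t = 20 h (Δt = 8 h).
k = −Δt / ln(Q₂/Q₁) = −8 / ln(40/65) = 16.5 h.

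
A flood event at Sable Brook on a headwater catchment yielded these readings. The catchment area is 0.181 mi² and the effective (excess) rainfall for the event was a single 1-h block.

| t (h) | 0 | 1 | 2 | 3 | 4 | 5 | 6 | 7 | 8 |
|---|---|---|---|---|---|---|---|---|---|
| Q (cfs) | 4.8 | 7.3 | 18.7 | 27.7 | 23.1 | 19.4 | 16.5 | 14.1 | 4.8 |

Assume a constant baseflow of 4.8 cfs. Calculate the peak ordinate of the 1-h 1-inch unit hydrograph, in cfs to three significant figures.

Direct runoff: 0.0, 2.5, 13.9, 22.9, 18.3, 14.6, 11.7, 9.3, 0.0 cfs; ΣQ_DR = 93.20 cfs, peak = 22.9 cfs.
Runoff depth d = ΣQ_DR·Δt / A = 93.20 × 3600 / (0.181 mi²) = 0.7979 in.
The 1-inch UH is the DRH scaled by (1 in)/d, so U_p = 22.9 × 1/0.7979 = 28.7 cfs.

U_p ≈ 28.7 cfs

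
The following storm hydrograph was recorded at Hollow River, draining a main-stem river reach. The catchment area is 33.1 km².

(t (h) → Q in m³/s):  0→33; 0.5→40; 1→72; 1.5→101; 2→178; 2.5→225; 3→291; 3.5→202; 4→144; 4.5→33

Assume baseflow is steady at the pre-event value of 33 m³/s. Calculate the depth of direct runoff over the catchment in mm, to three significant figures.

d ≈ 53.8 mm

Direct runoff: 0.0, 7.0, 39.0, 68.0, 145.0, 192.0, 258.0, 169.0, 111.0, 0.0 m³/s; ΣQ_DR = 989.0 m³/s.
V = ΣQ_DR · Δt = 989.0 × 1800 s = 1.780 × 10^6 m³.
Over A = 33.1 km², depth = V / A = 53.8 mm.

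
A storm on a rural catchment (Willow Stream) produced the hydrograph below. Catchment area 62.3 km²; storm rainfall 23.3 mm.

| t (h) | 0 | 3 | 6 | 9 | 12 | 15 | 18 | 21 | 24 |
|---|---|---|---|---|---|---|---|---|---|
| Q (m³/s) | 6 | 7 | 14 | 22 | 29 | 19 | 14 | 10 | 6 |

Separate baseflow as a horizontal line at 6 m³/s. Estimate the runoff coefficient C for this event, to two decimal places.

C ≈ 0.54

ΣQ_DR = 73.00 m³/s; V = ΣQ_DR·Δt = 7.884 × 10^5 m³.
Runoff depth d = V / A = 12.65 mm.
C = d / P = 12.65 / 23.3 = 0.54.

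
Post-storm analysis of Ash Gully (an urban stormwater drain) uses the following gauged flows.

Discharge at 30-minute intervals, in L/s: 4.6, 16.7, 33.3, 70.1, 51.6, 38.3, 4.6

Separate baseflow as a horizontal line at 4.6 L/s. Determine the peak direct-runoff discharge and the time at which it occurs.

Subtracting baseflow gives direct-runoff ordinates: 0.0, 12.1, 28.7, 65.5, 47.0, 33.7, 0.0 L/s.
The maximum is 65.5 L/s, occurring at the reading for t = 1.5 h.

Q_p = 65.5 L/s at t = 1.5 h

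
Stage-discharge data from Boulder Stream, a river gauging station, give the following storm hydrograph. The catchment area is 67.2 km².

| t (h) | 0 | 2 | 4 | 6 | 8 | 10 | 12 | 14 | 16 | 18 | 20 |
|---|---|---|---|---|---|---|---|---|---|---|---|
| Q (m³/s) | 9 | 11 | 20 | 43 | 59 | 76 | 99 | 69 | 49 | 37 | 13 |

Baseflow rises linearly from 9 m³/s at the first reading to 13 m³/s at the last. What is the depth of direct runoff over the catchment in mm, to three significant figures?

Direct runoff: 0.00, 1.60, 10.20, 32.80, 48.40, 65.00, 87.60, 57.20, 36.80, 24.40, 0.00 m³/s; ΣQ_DR = 364.0 m³/s.
V = ΣQ_DR · Δt = 364.0 × 7200 s = 2.621 × 10^6 m³.
Over A = 67.2 km², depth = V / A = 39.0 mm.

d ≈ 39.0 mm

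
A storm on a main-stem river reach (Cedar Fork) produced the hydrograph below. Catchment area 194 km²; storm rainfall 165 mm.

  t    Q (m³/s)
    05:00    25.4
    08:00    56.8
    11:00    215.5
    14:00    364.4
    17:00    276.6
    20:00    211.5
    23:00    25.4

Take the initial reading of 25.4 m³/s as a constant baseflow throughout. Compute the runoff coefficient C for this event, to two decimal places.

C ≈ 0.34

ΣQ_DR = 997.8 m³/s; V = ΣQ_DR·Δt = 1.078 × 10^7 m³.
Runoff depth d = V / A = 55.55 mm.
C = d / P = 55.55 / 165 = 0.34.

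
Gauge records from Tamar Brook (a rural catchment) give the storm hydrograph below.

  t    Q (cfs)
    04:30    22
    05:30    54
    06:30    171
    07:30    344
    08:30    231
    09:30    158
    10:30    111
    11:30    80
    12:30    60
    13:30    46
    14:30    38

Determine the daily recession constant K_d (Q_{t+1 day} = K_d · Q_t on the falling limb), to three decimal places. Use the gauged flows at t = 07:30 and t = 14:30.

K_d ≈ 0.001

Between t = 07:30 and t = 14:30 the flow falls from 344 to 38 cfs over 7×1 h = 7 h.
Per-interval ratio K = (38/344)^(1/7) = 0.7300; K_d = K^(24/1) = 0.001.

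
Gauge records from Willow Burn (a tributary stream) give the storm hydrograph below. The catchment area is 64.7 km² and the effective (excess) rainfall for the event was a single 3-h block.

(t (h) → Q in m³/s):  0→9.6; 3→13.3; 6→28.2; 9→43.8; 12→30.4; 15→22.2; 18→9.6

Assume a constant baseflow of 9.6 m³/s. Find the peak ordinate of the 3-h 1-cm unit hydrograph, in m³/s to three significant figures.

U_p ≈ 22.8 m³/s

Direct runoff: 0.0, 3.7, 18.6, 34.2, 20.8, 12.6, 0.0 m³/s; ΣQ_DR = 89.90 m³/s, peak = 34.2 m³/s.
Runoff depth d = ΣQ_DR·Δt / A = 89.90 × 10800 / (64.7 km²) = 15.01 mm.
The 1-cm UH is the DRH scaled by (10 mm)/d, so U_p = 34.2 × 10/15.01 = 22.8 m³/s.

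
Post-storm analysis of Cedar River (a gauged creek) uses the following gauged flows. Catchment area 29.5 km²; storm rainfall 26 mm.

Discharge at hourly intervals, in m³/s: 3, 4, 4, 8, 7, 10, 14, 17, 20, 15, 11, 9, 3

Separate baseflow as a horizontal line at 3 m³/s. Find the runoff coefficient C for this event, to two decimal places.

ΣQ_DR = 86.00 m³/s; V = ΣQ_DR·Δt = 3.096 × 10^5 m³.
Runoff depth d = V / A = 10.49 mm.
C = d / P = 10.49 / 26 = 0.40.

C ≈ 0.40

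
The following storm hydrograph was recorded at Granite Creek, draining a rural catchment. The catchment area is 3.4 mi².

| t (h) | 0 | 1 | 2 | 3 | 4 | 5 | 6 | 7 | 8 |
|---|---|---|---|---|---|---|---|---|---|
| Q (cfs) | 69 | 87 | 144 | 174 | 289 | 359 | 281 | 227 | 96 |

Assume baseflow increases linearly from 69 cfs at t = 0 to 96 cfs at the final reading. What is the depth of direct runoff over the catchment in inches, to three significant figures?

d ≈ 0.448 in

Direct runoff: 0.00, 14.62, 68.25, 94.88, 206.50, 273.12, 191.75, 134.38, 0.00 cfs; ΣQ_DR = 983.5 cfs.
V = ΣQ_DR · Δt = 983.5 × 3600 s = 3.541 × 10^6 ft³.
Over A = 3.4 mi², depth = V / A = 0.448 in.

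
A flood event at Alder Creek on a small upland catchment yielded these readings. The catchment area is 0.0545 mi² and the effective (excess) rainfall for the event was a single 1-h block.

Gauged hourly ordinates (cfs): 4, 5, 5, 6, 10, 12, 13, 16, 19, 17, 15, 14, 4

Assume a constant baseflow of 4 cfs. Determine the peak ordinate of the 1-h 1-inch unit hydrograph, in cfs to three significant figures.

U_p ≈ 6.00 cfs

Direct runoff: 0.0, 1.0, 1.0, 2.0, 6.0, 8.0, 9.0, 12.0, 15.0, 13.0, 11.0, 10.0, 0.0 cfs; ΣQ_DR = 88.00 cfs, peak = 15.0 cfs.
Runoff depth d = ΣQ_DR·Δt / A = 88.00 × 3600 / (0.0545 mi²) = 2.502 in.
The 1-inch UH is the DRH scaled by (1 in)/d, so U_p = 15.0 × 1/2.502 = 6.00 cfs.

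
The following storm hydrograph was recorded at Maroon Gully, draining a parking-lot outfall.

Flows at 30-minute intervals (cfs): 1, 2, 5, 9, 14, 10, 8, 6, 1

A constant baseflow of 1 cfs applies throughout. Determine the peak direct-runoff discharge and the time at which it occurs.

Subtracting baseflow gives direct-runoff ordinates: 0.0, 1.0, 4.0, 8.0, 13.0, 9.0, 7.0, 5.0, 0.0 cfs.
The maximum is 13.0 cfs, occurring at the reading for t = 2 h.

Q_p = 13.0 cfs at t = 2 h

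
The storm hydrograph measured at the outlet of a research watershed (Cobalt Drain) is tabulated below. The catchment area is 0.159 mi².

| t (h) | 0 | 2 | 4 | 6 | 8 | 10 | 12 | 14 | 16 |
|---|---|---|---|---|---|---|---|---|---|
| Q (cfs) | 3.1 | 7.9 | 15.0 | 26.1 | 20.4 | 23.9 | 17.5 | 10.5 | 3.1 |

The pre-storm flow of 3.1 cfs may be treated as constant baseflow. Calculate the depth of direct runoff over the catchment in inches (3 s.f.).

Direct runoff: 0.0, 4.8, 11.9, 23.0, 17.3, 20.8, 14.4, 7.4, 0.0 cfs; ΣQ_DR = 99.60 cfs.
V = ΣQ_DR · Δt = 99.60 × 7200 s = 7.171 × 10^5 ft³.
Over A = 0.159 mi², depth = V / A = 1.94 in.

d ≈ 1.94 in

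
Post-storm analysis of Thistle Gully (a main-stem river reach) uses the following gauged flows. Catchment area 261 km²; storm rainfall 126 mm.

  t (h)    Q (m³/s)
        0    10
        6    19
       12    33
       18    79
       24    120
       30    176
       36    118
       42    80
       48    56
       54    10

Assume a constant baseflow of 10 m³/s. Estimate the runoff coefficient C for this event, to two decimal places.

ΣQ_DR = 601.0 m³/s; V = ΣQ_DR·Δt = 1.298 × 10^7 m³.
Runoff depth d = V / A = 49.74 mm.
C = d / P = 49.74 / 126 = 0.39.

C ≈ 0.39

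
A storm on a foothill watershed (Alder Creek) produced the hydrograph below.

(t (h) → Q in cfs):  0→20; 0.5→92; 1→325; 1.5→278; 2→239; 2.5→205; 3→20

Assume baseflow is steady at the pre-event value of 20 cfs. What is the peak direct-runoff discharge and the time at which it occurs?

Q_p = 305.0 cfs at t = 1 h

Subtracting baseflow gives direct-runoff ordinates: 0.0, 72.0, 305.0, 258.0, 219.0, 185.0, 0.0 cfs.
The maximum is 305.0 cfs, occurring at the reading for t = 1 h.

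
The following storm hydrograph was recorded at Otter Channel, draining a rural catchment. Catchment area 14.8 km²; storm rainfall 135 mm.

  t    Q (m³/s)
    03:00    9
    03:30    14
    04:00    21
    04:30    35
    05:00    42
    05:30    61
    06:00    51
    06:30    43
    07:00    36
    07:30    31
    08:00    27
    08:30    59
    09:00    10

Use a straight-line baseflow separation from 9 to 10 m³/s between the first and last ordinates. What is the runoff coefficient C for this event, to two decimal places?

C ≈ 0.28

ΣQ_DR = 315.5 m³/s; V = ΣQ_DR·Δt = 5.679 × 10^5 m³.
Runoff depth d = V / A = 38.37 mm.
C = d / P = 38.37 / 135 = 0.28.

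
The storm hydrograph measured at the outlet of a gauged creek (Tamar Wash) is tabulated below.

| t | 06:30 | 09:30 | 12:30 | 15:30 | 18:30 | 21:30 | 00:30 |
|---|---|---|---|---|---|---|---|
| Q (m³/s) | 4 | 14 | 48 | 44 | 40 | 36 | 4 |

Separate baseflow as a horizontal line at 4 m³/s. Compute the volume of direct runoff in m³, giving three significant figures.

Direct-runoff ordinates (Q − Q_b): 0.0, 10.0, 44.0, 40.0, 36.0, 32.0, 0.0 m³/s.
ΣQ_DR = 162.0 m³/s.
With Δt = 3 h = 10800 s, V = ΣQ_DR · Δt = 162.0 × 10800 = 1.75 × 10^6 m³.

V ≈ 1.75 × 10^6 m³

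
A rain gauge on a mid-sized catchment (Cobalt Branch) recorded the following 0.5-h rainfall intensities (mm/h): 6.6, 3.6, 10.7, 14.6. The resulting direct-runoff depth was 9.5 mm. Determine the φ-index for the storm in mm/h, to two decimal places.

φ ≈ 4.30 mm/h

Only the 3 blocks with intensity above φ contribute runoff: 6.6, 10.7, 14.6 mm/h.
Σ(I−φ)·Δt = d  ⇒  (6.6+10.7+14.6 − 3φ)·0.5 = 9.5
φ = (31.90 − 9.5/0.5) / 3 = 4.30 mm/h.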